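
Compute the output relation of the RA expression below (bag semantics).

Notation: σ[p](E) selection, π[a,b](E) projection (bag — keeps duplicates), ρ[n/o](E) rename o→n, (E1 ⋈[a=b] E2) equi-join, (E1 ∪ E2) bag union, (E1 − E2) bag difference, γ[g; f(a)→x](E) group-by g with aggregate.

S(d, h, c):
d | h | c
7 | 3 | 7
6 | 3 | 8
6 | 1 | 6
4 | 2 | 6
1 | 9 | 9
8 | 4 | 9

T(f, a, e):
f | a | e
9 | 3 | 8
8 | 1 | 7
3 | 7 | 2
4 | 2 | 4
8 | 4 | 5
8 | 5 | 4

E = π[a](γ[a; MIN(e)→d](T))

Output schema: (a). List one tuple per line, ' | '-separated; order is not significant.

Row counts bottom-up:
  T → 6
  γ[a; MIN(e)→d](T) → 6
  π[a](γ[a; MIN(e)→d](T)) → 6

== RESULT ==
a
1
2
3
4
5
7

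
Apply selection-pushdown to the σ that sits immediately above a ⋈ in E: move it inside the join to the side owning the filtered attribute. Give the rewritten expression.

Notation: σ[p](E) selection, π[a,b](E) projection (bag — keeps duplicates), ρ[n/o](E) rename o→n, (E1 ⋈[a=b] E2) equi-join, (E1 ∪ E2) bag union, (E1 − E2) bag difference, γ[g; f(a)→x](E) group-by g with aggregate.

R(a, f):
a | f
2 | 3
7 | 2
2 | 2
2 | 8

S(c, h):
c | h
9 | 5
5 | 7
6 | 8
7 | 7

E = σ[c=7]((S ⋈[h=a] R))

σ filters on c, owned by the left side.
E' = (σ[c=7](S) ⋈[h=a] R)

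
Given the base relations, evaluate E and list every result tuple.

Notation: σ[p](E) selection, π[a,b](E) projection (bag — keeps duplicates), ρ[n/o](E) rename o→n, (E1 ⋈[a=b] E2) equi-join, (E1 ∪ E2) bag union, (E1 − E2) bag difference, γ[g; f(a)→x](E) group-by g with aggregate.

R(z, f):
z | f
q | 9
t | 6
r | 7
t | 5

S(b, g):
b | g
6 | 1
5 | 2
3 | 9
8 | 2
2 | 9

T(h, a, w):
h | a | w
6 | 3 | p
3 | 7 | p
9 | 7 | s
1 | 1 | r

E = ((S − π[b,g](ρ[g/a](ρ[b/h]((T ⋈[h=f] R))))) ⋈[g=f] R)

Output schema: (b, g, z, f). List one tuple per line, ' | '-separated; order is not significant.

Subexpression sizes:
  S → 5
  T → 4
  R → 4
  (T ⋈[h=f] R) → 2
  ρ[b/h]((T ⋈[h=f] R)) → 2
  ρ[g/a](ρ[b/h]((T ⋈[h=f] R))) → 2
  π[b,g](ρ[g/a](ρ[b/h]((T ⋈[h=f] R)))) → 2
  (S − π[b,g](ρ[g/a](ρ[b/h]((T ⋈[h=f] R))))) → 5
  R → 4
  ((S − π[b,g](ρ[g/a](ρ[b/h]((T ⋈[h=f] R))))) ⋈[g=f] R) → 2

== RESULT ==
b | g | z | f
2 | 9 | q | 9
3 | 9 | q | 9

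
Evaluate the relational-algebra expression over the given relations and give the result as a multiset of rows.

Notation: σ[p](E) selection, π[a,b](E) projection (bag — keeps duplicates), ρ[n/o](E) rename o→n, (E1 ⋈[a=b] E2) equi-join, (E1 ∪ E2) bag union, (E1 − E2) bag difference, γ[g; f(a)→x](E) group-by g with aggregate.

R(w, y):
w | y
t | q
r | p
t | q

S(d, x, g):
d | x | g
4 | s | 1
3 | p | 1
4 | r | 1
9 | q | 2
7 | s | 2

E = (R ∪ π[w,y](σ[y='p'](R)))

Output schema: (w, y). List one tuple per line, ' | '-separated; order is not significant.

Row counts bottom-up:
  R → 3
  R → 3
  σ[y='p'](R) → 1
  π[w,y](σ[y='p'](R)) → 1
  (R ∪ π[w,y](σ[y='p'](R))) → 4

== RESULT ==
w | y
r | p
r | p
t | q
t | q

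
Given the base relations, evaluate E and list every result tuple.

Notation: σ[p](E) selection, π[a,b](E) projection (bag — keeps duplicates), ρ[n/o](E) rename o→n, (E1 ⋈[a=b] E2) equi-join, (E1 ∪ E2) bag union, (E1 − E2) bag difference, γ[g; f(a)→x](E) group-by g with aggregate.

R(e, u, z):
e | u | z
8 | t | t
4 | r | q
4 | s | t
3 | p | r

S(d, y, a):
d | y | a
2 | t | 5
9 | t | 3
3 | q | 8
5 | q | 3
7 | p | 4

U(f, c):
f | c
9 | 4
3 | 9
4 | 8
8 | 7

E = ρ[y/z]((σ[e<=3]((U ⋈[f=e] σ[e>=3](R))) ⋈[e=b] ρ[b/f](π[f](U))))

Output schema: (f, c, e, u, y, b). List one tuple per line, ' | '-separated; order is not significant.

Subexpression sizes:
  U → 4
  R → 4
  σ[e>=3](R) → 4
  (U ⋈[f=e] σ[e>=3](R)) → 4
  σ[e<=3]((U ⋈[f=e] σ[e>=3](R))) → 1
  U → 4
  π[f](U) → 4
  ρ[b/f](π[f](U)) → 4
  (σ[e<=3]((U ⋈[f=e] σ[e>=3](R))) ⋈[e=b] ρ[b/f](π[f](U))) → 1
  ρ[y/z]((σ[e<=3]((U ⋈[f=e] σ[e>=3](R))) ⋈[e=b] ρ[b/f](π[f](U)))) → 1

== RESULT ==
f | c | e | u | y | b
3 | 9 | 3 | p | r | 3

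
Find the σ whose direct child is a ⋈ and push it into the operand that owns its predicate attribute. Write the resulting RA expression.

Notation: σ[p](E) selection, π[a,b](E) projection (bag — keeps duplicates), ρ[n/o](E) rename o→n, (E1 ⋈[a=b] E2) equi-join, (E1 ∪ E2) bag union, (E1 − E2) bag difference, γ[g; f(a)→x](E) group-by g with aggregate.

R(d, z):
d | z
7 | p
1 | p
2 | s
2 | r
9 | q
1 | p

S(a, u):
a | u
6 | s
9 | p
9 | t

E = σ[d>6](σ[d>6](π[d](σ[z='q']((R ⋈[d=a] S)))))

σ filters on z, owned by the left side.
E' = σ[d>6](σ[d>6](π[d]((σ[z='q'](R) ⋈[d=a] S))))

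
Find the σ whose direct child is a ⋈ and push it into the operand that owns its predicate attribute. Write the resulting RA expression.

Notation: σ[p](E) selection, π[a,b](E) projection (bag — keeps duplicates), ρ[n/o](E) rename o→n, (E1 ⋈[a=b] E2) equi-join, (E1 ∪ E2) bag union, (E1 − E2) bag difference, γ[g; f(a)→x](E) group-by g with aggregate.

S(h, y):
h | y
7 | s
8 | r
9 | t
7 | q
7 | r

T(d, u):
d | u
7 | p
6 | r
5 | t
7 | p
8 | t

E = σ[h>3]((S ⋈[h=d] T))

σ filters on h, owned by the left side.
E' = (σ[h>3](S) ⋈[h=d] T)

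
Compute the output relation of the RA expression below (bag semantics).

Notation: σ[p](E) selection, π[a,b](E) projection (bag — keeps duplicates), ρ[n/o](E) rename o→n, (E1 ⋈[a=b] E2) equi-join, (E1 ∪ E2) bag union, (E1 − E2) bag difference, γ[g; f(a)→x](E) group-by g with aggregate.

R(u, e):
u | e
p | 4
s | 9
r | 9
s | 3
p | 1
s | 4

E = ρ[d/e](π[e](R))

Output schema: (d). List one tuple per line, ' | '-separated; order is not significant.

Row counts bottom-up:
  R → 6
  π[e](R) → 6
  ρ[d/e](π[e](R)) → 6

== RESULT ==
d
1
3
4
4
9
9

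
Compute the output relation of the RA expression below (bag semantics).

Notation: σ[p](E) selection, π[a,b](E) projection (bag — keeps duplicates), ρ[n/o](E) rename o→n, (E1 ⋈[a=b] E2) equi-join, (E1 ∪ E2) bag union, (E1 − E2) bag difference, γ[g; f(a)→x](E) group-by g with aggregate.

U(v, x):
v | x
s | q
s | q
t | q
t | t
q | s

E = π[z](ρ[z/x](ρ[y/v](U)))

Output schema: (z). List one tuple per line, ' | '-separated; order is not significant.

Stepwise |·|:
  U → 5
  ρ[y/v](U) → 5
  ρ[z/x](ρ[y/v](U)) → 5
  π[z](ρ[z/x](ρ[y/v](U))) → 5

== RESULT ==
z
q
q
q
s
t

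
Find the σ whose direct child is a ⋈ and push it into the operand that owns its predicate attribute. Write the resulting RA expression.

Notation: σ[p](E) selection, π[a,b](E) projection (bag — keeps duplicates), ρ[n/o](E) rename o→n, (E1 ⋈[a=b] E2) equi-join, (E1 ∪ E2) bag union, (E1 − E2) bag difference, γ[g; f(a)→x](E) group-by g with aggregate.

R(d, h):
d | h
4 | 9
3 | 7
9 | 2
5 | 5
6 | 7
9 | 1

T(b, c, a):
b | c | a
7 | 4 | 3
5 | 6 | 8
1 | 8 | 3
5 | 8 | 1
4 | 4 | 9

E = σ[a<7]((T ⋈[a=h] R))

σ filters on a, owned by the left side.
E' = (σ[a<7](T) ⋈[a=h] R)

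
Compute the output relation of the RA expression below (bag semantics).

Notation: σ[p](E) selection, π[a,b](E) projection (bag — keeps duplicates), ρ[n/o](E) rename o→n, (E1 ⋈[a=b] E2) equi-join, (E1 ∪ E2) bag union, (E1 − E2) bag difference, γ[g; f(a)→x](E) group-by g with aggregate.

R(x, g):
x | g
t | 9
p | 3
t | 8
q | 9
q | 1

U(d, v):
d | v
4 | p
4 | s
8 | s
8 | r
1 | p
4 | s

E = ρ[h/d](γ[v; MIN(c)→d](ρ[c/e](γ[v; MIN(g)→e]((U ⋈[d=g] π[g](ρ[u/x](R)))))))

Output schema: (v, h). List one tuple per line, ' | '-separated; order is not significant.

Row counts bottom-up:
  U → 6
  R → 5
  ρ[u/x](R) → 5
  π[g](ρ[u/x](R)) → 5
  (U ⋈[d=g] π[g](ρ[u/x](R))) → 3
  γ[v; MIN(g)→e]((U ⋈[d=g] π[g](ρ[u/x](R)))) → 3
  ρ[c/e](γ[v; MIN(g)→e]((U ⋈[d=g] π[g](ρ[u/x](R))))) → 3
  γ[v; MIN(c)→d](ρ[c/e](γ[v; MIN(g)→e]((U ⋈[d=g] π[g](ρ[u/x](R)))))) → 3
  ρ[h/d](γ[v; MIN(c)→d](ρ[c/e](γ[v; MIN(g)→e]((U ⋈[d=g] π[g](ρ[u/x](R))))))) → 3

== RESULT ==
v | h
p | 1
r | 8
s | 8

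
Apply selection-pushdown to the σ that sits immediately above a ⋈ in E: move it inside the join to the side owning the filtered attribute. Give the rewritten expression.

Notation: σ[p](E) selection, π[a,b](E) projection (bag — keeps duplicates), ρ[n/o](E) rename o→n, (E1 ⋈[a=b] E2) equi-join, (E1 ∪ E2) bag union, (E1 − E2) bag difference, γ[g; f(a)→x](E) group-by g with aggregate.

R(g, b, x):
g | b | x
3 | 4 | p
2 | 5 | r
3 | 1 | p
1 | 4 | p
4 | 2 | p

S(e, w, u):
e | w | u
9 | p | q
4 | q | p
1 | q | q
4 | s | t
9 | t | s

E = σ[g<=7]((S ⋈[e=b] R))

σ filters on g, owned by the right side.
E' = (S ⋈[e=b] σ[g<=7](R))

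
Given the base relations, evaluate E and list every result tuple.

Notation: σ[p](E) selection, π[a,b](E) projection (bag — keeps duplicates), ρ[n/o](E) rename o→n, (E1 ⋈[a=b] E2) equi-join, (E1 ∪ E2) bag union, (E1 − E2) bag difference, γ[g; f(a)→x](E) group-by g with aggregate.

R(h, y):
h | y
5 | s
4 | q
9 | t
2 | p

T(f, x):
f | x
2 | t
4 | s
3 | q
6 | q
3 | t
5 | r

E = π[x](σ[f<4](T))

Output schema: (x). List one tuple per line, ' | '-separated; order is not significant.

Subexpression sizes:
  T → 6
  σ[f<4](T) → 3
  π[x](σ[f<4](T)) → 3

== RESULT ==
x
q
t
t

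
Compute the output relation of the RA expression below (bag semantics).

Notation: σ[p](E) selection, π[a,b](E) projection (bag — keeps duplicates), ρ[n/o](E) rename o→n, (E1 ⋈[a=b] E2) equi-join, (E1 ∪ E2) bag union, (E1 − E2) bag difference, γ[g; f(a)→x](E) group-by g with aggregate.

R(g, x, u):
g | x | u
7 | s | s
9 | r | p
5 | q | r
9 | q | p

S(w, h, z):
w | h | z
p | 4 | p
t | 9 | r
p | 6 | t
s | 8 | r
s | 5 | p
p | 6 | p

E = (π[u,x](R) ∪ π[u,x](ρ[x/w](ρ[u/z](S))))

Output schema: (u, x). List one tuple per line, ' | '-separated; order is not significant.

Stepwise |·|:
  R → 4
  π[u,x](R) → 4
  S → 6
  ρ[u/z](S) → 6
  ρ[x/w](ρ[u/z](S)) → 6
  π[u,x](ρ[x/w](ρ[u/z](S))) → 6
  (π[u,x](R) ∪ π[u,x](ρ[x/w](ρ[u/z](S)))) → 10

== RESULT ==
u | x
p | p
p | p
p | q
p | r
p | s
r | q
r | s
r | t
s | s
t | p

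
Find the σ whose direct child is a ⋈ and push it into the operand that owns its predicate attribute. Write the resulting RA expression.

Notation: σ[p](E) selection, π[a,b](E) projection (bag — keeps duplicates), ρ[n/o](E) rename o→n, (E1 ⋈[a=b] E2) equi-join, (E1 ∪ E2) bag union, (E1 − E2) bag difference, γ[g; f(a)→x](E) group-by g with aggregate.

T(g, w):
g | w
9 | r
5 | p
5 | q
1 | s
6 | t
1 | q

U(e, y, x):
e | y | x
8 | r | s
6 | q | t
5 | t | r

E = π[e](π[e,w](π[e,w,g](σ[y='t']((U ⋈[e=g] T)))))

σ filters on y, owned by the left side.
E' = π[e](π[e,w](π[e,w,g]((σ[y='t'](U) ⋈[e=g] T))))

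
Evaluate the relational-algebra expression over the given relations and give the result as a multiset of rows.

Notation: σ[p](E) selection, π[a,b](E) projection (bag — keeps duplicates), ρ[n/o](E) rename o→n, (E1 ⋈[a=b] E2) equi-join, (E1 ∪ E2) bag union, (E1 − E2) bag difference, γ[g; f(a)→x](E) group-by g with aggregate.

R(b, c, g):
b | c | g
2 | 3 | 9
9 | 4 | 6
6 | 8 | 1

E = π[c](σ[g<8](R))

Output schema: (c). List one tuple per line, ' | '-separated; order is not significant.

Row counts bottom-up:
  R → 3
  σ[g<8](R) → 2
  π[c](σ[g<8](R)) → 2

== RESULT ==
c
4
8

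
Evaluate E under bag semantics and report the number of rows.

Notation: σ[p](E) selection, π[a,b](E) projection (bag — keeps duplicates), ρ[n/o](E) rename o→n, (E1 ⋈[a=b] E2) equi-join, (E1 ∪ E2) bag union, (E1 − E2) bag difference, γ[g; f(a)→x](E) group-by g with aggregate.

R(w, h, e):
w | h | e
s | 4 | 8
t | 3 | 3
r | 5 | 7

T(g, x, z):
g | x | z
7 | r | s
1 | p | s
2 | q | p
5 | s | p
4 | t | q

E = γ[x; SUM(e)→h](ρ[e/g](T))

Subexpression sizes:
  T → 5
  ρ[e/g](T) → 5
  γ[x; SUM(e)→h](ρ[e/g](T)) → 5

|E| = 5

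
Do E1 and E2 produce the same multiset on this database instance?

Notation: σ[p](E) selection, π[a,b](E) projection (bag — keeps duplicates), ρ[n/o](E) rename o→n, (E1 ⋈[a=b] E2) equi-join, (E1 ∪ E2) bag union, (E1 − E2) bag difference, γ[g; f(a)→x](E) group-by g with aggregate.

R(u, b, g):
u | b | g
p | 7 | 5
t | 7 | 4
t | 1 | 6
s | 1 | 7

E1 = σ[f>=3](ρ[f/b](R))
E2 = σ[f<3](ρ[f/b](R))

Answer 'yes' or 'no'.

E1 row counts bottom-up:
  R → 4
  ρ[f/b](R) → 4
  σ[f>=3](ρ[f/b](R)) → 2
E2 row counts bottom-up:
  R → 4
  ρ[f/b](R) → 4
  σ[f<3](ρ[f/b](R)) → 2

E1 result:
u | f | g
p | 7 | 5
t | 7 | 4
E2 result:
u | f | g
s | 1 | 7
t | 1 | 6
Witness: ('t', 1, 6) appears 0× in E1 but 1× in E2.

no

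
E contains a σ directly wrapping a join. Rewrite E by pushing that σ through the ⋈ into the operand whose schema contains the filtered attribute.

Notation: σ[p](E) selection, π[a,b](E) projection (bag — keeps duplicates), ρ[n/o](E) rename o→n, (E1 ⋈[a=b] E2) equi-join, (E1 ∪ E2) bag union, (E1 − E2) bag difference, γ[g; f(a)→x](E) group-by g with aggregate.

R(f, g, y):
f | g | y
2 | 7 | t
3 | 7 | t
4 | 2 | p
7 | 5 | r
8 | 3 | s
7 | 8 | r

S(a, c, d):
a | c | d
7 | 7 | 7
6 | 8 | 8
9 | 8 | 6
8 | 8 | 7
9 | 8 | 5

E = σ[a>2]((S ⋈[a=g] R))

σ filters on a, owned by the left side.
E' = (σ[a>2](S) ⋈[a=g] R)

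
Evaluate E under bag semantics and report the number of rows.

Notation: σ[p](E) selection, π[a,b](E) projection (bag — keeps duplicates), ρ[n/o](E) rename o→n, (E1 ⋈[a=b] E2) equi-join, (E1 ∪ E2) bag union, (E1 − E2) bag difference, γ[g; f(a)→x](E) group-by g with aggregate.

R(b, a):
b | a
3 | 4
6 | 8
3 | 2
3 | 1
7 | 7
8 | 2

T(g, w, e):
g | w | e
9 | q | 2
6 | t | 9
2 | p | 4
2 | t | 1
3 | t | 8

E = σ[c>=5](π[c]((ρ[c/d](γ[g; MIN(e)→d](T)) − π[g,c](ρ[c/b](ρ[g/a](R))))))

Stepwise |·|:
  T → 5
  γ[g; MIN(e)→d](T) → 4
  ρ[c/d](γ[g; MIN(e)→d](T)) → 4
  R → 6
  ρ[g/a](R) → 6
  ρ[c/b](ρ[g/a](R)) → 6
  π[g,c](ρ[c/b](ρ[g/a](R))) → 6
  (ρ[c/d](γ[g; MIN(e)→d](T)) − π[g,c](ρ[c/b](ρ[g/a](R)))) → 4
  π[c]((ρ[c/d](γ[g; MIN(e)→d](T)) − π[g,c](ρ[c/b](ρ[g/a](R))))) → 4
  σ[c>=5](π[c]((ρ[c/d](γ[g; MIN(e)→d](T)) − π[g,c](ρ[c/b](ρ[g/a](R)))))) → 2

|E| = 2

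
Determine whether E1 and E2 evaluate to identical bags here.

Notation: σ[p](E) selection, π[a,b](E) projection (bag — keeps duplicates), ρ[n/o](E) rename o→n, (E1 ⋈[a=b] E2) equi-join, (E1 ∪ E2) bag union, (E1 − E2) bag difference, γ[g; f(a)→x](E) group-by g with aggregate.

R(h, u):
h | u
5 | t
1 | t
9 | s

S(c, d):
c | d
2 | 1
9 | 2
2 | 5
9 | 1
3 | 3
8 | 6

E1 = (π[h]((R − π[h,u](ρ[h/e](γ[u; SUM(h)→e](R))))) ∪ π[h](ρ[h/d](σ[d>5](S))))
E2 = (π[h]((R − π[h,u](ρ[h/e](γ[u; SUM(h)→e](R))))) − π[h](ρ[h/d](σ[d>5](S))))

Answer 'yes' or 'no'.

E1 per-node cardinality:
  R → 3
  R → 3
  γ[u; SUM(h)→e](R) → 2
  ρ[h/e](γ[u; SUM(h)→e](R)) → 2
  π[h,u](ρ[h/e](γ[u; SUM(h)→e](R))) → 2
  (R − π[h,u](ρ[h/e](γ[u; SUM(h)→e](R)))) → 2
  π[h]((R − π[h,u](ρ[h/e](γ[u; SUM(h)→e](R))))) → 2
  S → 6
  σ[d>5](S) → 1
  ρ[h/d](σ[d>5](S)) → 1
  π[h](ρ[h/d](σ[d>5](S))) → 1
  (π[h]((R − π[h,u](ρ[h/e](γ[u; SUM(h)→e](R))))) ∪ π[h](ρ[h/d](σ[d>5](S)))) → 3
E2 per-node cardinality:
  R → 3
  R → 3
  γ[u; SUM(h)→e](R) → 2
  ρ[h/e](γ[u; SUM(h)→e](R)) → 2
  π[h,u](ρ[h/e](γ[u; SUM(h)→e](R))) → 2
  (R − π[h,u](ρ[h/e](γ[u; SUM(h)→e](R)))) → 2
  π[h]((R − π[h,u](ρ[h/e](γ[u; SUM(h)→e](R))))) → 2
  S → 6
  σ[d>5](S) → 1
  ρ[h/d](σ[d>5](S)) → 1
  π[h](ρ[h/d](σ[d>5](S))) → 1
  (π[h]((R − π[h,u](ρ[h/e](γ[u; SUM(h)→e](R))))) − π[h](ρ[h/d](σ[d>5](S)))) → 2

E1 result:
h
1
5
6
E2 result:
h
1
5
Witness: (6,) appears 1× in E1 but 0× in E2.

no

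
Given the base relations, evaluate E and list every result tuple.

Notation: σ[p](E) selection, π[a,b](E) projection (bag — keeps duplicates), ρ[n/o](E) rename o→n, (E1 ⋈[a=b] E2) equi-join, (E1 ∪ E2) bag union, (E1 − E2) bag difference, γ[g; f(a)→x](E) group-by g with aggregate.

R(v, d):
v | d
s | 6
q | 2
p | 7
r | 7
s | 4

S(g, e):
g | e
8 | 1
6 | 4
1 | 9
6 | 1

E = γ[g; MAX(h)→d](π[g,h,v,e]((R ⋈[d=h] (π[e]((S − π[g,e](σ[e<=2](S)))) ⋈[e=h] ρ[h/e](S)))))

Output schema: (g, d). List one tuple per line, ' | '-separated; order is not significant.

Per-node cardinality:
  R → 5
  S → 4
  S → 4
  σ[e<=2](S) → 2
  π[g,e](σ[e<=2](S)) → 2
  (S − π[g,e](σ[e<=2](S))) → 2
  π[e]((S − π[g,e](σ[e<=2](S)))) → 2
  S → 4
  ρ[h/e](S) → 4
  (π[e]((S − π[g,e](σ[e<=2](S)))) ⋈[e=h] ρ[h/e](S)) → 2
  (R ⋈[d=h] (π[e]((S − π[g,e](σ[e<=2](S)))) ⋈[e=h] ρ[h/e](S))) → 1
  π[g,h,v,e]((R ⋈[d=h] (π[e]((S − π[g,e](σ[e<=2](S)))) ⋈[e=h] ρ[h/e](S)))) → 1
  γ[g; MAX(h)→d](π[g,h,v,e]((R ⋈[d=h] (π[e]((S − π[g,e](σ[e<=2](S)))) ⋈[e=h] ρ[h/e](S))))) → 1

== RESULT ==
g | d
6 | 4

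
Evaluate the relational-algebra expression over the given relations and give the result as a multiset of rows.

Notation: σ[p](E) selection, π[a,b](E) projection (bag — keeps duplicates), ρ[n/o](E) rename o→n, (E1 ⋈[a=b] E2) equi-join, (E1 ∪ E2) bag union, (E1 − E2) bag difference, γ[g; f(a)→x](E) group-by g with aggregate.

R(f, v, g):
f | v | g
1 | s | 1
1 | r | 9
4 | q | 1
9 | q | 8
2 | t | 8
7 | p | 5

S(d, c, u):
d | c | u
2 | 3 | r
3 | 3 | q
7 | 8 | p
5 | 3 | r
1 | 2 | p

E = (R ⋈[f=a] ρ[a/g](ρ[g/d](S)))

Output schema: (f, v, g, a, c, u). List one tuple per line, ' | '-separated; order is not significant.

Per-node cardinality:
  R → 6
  S → 5
  ρ[g/d](S) → 5
  ρ[a/g](ρ[g/d](S)) → 5
  (R ⋈[f=a] ρ[a/g](ρ[g/d](S))) → 4

== RESULT ==
f | v | g | a | c | u
1 | r | 9 | 1 | 2 | p
1 | s | 1 | 1 | 2 | p
2 | t | 8 | 2 | 3 | r
7 | p | 5 | 7 | 8 | p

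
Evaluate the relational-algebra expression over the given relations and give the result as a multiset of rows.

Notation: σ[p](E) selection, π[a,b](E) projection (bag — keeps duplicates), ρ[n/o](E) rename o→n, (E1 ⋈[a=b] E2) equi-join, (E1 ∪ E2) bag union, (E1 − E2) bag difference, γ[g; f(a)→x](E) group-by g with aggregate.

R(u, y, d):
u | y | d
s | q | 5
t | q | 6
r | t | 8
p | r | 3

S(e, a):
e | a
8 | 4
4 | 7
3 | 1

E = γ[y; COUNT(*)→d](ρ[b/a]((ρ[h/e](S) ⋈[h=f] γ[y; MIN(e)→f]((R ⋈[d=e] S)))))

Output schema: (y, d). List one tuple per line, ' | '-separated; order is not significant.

Per-node cardinality:
  S → 3
  ρ[h/e](S) → 3
  R → 4
  S → 3
  (R ⋈[d=e] S) → 2
  γ[y; MIN(e)→f]((R ⋈[d=e] S)) → 2
  (ρ[h/e](S) ⋈[h=f] γ[y; MIN(e)→f]((R ⋈[d=e] S))) → 2
  ρ[b/a]((ρ[h/e](S) ⋈[h=f] γ[y; MIN(e)→f]((R ⋈[d=e] S)))) → 2
  γ[y; COUNT(*)→d](ρ[b/a]((ρ[h/e](S) ⋈[h=f] γ[y; MIN(e)→f]((R ⋈[d=e] S))))) → 2

== RESULT ==
y | d
r | 1
t | 1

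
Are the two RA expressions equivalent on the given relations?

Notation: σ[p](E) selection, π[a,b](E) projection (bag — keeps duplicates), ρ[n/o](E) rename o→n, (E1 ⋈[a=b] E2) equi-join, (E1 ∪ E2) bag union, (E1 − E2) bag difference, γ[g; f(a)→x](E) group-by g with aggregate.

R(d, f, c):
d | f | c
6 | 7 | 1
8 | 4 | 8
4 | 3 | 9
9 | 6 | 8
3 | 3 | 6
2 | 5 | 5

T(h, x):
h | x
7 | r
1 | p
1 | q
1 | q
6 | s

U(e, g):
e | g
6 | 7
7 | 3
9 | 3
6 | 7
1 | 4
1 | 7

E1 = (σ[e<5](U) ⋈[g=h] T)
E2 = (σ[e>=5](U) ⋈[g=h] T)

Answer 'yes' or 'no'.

E1 subexpression sizes:
  U → 6
  σ[e<5](U) → 2
  T → 5
  (σ[e<5](U) ⋈[g=h] T) → 1
E2 subexpression sizes:
  U → 6
  σ[e>=5](U) → 4
  T → 5
  (σ[e>=5](U) ⋈[g=h] T) → 2

E1 result:
e | g | h | x
1 | 7 | 7 | r
E2 result:
e | g | h | x
6 | 7 | 7 | r
6 | 7 | 7 | r
Witness: (1, 7, 7, 'r') appears 1× in E1 but 0× in E2.

no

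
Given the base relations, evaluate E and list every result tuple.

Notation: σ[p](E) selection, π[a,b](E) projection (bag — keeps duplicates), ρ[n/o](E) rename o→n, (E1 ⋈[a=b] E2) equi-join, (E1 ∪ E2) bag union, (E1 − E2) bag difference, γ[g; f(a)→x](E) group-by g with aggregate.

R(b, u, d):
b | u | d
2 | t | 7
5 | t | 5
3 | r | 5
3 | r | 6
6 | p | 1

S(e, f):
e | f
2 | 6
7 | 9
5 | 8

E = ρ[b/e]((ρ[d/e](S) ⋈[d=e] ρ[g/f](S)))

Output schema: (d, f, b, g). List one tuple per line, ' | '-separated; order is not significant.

Stepwise |·|:
  S → 3
  ρ[d/e](S) → 3
  S → 3
  ρ[g/f](S) → 3
  (ρ[d/e](S) ⋈[d=e] ρ[g/f](S)) → 3
  ρ[b/e]((ρ[d/e](S) ⋈[d=e] ρ[g/f](S))) → 3

== RESULT ==
d | f | b | g
2 | 6 | 2 | 6
5 | 8 | 5 | 8
7 | 9 | 7 | 9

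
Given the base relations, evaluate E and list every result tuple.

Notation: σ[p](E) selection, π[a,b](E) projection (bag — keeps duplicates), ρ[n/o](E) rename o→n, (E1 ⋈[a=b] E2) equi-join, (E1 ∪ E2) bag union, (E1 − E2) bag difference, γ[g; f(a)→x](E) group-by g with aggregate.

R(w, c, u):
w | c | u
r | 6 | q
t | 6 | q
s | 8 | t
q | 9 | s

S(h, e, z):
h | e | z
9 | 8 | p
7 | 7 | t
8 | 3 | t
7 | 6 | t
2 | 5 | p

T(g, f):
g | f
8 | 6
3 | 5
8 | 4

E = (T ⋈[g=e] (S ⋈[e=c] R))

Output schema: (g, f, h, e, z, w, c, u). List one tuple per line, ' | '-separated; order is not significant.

Per-node cardinality:
  T → 3
  S → 5
  R → 4
  (S ⋈[e=c] R) → 3
  (T ⋈[g=e] (S ⋈[e=c] R)) → 2

== RESULT ==
g | f | h | e | z | w | c | u
8 | 4 | 9 | 8 | p | s | 8 | t
8 | 6 | 9 | 8 | p | s | 8 | t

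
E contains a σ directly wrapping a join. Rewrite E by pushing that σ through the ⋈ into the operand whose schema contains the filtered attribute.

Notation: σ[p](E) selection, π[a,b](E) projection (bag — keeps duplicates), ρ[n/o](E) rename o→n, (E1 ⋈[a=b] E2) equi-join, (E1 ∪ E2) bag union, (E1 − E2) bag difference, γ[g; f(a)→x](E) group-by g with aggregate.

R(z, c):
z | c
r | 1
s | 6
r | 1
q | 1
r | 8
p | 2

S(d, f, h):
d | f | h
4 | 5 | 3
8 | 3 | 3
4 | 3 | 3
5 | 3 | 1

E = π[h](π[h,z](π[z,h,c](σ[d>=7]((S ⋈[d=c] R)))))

σ filters on d, owned by the left side.
E' = π[h](π[h,z](π[z,h,c]((σ[d>=7](S) ⋈[d=c] R))))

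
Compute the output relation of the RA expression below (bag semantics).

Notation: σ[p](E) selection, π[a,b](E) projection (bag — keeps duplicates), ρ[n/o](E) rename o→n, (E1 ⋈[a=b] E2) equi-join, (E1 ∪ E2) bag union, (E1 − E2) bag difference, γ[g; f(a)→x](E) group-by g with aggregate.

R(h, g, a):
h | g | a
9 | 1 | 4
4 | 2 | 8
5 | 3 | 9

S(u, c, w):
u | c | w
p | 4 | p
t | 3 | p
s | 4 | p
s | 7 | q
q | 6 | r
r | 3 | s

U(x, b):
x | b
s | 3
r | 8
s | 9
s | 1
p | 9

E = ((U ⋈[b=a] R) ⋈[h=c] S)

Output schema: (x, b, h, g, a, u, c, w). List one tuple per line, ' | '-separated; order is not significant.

Stepwise |·|:
  U → 5
  R → 3
  (U ⋈[b=a] R) → 3
  S → 6
  ((U ⋈[b=a] R) ⋈[h=c] S) → 2

== RESULT ==
x | b | h | g | a | u | c | w
r | 8 | 4 | 2 | 8 | p | 4 | p
r | 8 | 4 | 2 | 8 | s | 4 | p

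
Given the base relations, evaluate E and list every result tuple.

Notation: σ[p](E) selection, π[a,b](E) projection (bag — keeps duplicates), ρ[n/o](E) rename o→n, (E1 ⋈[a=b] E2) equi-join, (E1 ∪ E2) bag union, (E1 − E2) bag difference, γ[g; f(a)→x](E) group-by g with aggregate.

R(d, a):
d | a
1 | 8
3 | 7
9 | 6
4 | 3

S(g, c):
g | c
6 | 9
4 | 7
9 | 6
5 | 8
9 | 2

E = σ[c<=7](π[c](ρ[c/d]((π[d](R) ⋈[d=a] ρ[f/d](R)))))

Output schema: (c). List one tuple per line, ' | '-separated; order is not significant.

Stepwise |·|:
  R → 4
  π[d](R) → 4
  R → 4
  ρ[f/d](R) → 4
  (π[d](R) ⋈[d=a] ρ[f/d](R)) → 1
  ρ[c/d]((π[d](R) ⋈[d=a] ρ[f/d](R))) → 1
  π[c](ρ[c/d]((π[d](R) ⋈[d=a] ρ[f/d](R)))) → 1
  σ[c<=7](π[c](ρ[c/d]((π[d](R) ⋈[d=a] ρ[f/d](R))))) → 1

== RESULT ==
c
3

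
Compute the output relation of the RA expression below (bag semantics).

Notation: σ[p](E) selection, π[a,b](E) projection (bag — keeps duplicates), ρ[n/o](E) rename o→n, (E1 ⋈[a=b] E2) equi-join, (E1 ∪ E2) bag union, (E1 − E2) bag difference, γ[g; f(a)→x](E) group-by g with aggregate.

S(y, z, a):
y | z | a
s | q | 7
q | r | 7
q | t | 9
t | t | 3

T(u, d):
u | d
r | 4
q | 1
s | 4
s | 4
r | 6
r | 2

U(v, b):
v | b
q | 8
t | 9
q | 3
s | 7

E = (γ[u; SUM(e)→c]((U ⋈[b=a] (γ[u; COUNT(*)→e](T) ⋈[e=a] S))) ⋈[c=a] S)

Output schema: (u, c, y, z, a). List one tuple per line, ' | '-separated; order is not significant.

Subexpression sizes:
  U → 4
  T → 6
  γ[u; COUNT(*)→e](T) → 3
  S → 4
  (γ[u; COUNT(*)→e](T) ⋈[e=a] S) → 1
  (U ⋈[b=a] (γ[u; COUNT(*)→e](T) ⋈[e=a] S)) → 1
  γ[u; SUM(e)→c]((U ⋈[b=a] (γ[u; COUNT(*)→e](T) ⋈[e=a] S))) → 1
  S → 4
  (γ[u; SUM(e)→c]((U ⋈[b=a] (γ[u; COUNT(*)→e](T) ⋈[e=a] S))) ⋈[c=a] S) → 1

== RESULT ==
u | c | y | z | a
r | 3 | t | t | 3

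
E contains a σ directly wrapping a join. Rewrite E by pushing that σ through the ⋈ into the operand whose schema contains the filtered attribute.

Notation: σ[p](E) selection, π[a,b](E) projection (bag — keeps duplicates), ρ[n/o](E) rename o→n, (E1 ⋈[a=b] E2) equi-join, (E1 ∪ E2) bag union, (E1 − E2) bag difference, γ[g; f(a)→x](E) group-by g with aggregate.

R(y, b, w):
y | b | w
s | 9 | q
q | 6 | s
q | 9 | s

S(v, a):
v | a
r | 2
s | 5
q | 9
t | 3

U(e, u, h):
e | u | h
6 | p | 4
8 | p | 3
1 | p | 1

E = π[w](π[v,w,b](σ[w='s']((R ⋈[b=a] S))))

σ filters on w, owned by the left side.
E' = π[w](π[v,w,b]((σ[w='s'](R) ⋈[b=a] S)))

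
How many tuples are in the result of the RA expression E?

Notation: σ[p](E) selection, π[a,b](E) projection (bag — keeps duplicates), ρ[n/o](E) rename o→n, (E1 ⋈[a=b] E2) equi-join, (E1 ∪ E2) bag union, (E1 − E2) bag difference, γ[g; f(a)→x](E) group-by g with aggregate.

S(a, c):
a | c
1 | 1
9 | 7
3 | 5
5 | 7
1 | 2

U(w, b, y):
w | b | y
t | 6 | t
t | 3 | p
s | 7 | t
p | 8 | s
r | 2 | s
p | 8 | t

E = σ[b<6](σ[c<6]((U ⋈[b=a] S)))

Row counts bottom-up:
  U → 6
  S → 5
  (U ⋈[b=a] S) → 1
  σ[c<6]((U ⋈[b=a] S)) → 1
  σ[b<6](σ[c<6]((U ⋈[b=a] S))) → 1

|E| = 1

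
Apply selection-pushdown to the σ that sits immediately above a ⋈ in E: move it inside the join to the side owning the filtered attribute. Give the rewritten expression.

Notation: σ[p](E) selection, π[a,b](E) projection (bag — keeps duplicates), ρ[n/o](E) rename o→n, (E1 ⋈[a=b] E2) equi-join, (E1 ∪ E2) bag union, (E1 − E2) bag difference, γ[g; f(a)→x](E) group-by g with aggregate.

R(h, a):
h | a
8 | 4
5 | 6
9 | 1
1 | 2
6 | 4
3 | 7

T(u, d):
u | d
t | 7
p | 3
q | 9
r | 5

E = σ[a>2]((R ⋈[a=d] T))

σ filters on a, owned by the left side.
E' = (σ[a>2](R) ⋈[a=d] T)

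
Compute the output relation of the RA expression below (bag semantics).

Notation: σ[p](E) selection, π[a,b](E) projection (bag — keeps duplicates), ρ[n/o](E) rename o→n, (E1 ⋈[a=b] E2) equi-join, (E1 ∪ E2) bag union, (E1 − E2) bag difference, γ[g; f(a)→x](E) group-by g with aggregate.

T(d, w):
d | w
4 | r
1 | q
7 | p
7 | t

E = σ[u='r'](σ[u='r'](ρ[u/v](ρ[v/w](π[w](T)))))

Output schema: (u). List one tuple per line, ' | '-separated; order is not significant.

Subexpression sizes:
  T → 4
  π[w](T) → 4
  ρ[v/w](π[w](T)) → 4
  ρ[u/v](ρ[v/w](π[w](T))) → 4
  σ[u='r'](ρ[u/v](ρ[v/w](π[w](T)))) → 1
  σ[u='r'](σ[u='r'](ρ[u/v](ρ[v/w](π[w](T))))) → 1

== RESULT ==
u
r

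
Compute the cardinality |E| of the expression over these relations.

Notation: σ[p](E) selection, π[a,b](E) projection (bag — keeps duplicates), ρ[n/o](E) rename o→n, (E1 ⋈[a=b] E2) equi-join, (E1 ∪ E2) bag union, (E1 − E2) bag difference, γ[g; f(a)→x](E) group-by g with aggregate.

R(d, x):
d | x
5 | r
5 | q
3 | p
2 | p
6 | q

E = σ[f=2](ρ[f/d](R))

Per-node cardinality:
  R → 5
  ρ[f/d](R) → 5
  σ[f=2](ρ[f/d](R)) → 1

|E| = 1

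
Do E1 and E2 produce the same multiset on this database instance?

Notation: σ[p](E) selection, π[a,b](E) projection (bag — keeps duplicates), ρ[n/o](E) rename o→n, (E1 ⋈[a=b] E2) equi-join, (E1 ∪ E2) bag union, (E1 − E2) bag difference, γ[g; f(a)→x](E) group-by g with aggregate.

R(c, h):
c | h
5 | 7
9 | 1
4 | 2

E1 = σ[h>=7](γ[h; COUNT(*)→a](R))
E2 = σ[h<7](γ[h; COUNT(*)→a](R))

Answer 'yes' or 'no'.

E1 row counts bottom-up:
  R → 3
  γ[h; COUNT(*)→a](R) → 3
  σ[h>=7](γ[h; COUNT(*)→a](R)) → 1
E2 row counts bottom-up:
  R → 3
  γ[h; COUNT(*)→a](R) → 3
  σ[h<7](γ[h; COUNT(*)→a](R)) → 2

E1 result:
h | a
7 | 1
E2 result:
h | a
1 | 1
2 | 1
Witness: (1, 1) appears 0× in E1 but 1× in E2.

no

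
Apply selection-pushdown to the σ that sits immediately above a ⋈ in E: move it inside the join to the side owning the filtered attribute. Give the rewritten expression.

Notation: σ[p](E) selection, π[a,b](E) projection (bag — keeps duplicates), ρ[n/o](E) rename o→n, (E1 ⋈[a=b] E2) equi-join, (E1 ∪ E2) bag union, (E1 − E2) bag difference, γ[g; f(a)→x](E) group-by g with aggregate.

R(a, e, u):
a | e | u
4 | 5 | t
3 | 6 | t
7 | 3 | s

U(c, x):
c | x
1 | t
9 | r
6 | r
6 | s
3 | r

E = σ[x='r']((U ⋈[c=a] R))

σ filters on x, owned by the left side.
E' = (σ[x='r'](U) ⋈[c=a] R)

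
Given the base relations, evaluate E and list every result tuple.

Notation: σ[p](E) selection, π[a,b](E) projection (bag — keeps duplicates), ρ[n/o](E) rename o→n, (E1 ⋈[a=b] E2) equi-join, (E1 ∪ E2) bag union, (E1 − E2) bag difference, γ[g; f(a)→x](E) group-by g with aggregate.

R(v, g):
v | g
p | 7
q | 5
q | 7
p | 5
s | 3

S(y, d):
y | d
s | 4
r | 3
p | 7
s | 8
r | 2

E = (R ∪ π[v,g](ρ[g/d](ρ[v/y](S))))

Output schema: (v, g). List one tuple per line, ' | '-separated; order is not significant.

Stepwise |·|:
  R → 5
  S → 5
  ρ[v/y](S) → 5
  ρ[g/d](ρ[v/y](S)) → 5
  π[v,g](ρ[g/d](ρ[v/y](S))) → 5
  (R ∪ π[v,g](ρ[g/d](ρ[v/y](S)))) → 10

== RESULT ==
v | g
p | 5
p | 7
p | 7
q | 5
q | 7
r | 2
r | 3
s | 3
s | 4
s | 8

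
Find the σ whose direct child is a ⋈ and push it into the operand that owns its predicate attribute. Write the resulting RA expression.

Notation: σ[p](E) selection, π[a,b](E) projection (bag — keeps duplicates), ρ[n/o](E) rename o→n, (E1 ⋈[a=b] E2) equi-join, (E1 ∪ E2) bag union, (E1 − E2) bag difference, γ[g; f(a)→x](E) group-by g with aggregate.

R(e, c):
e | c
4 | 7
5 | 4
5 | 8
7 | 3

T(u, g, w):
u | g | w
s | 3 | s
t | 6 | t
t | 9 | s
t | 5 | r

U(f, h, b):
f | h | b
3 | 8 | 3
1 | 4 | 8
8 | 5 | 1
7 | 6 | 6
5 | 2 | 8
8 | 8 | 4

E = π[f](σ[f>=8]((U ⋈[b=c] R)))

σ filters on f, owned by the left side.
E' = π[f]((σ[f>=8](U) ⋈[b=c] R))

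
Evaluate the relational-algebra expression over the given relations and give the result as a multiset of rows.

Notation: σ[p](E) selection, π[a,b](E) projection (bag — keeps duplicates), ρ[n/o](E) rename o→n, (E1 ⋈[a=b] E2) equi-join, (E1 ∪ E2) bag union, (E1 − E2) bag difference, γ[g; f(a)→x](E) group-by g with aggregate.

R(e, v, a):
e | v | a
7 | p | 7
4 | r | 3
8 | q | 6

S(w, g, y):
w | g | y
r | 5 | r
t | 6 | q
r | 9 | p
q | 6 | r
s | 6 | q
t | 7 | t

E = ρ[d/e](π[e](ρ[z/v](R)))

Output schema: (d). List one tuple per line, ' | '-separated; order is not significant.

Per-node cardinality:
  R → 3
  ρ[z/v](R) → 3
  π[e](ρ[z/v](R)) → 3
  ρ[d/e](π[e](ρ[z/v](R))) → 3

== RESULT ==
d
4
7
8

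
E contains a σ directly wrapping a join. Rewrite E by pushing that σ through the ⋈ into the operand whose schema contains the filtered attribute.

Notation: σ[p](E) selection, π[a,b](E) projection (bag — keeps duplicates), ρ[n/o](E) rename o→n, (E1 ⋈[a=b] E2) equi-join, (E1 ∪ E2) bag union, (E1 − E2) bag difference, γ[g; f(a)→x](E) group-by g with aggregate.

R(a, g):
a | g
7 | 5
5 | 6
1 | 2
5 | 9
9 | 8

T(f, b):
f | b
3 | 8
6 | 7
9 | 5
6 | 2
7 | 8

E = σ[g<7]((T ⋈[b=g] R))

σ filters on g, owned by the right side.
E' = (T ⋈[b=g] σ[g<7](R))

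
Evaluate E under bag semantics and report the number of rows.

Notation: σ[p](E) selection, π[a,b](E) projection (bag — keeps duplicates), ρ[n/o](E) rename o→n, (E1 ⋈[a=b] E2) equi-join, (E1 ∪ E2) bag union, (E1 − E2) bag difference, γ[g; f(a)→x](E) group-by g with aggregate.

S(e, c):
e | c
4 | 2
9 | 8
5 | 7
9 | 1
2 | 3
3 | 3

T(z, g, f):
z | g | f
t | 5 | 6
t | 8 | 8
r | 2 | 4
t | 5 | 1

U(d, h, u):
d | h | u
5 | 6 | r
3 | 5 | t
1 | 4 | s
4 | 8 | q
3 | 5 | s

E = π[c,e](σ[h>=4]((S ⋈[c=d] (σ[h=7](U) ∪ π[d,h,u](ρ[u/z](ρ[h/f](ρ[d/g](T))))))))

Row counts bottom-up:
  S → 6
  U → 5
  σ[h=7](U) → 0
  T → 4
  ρ[d/g](T) → 4
  ρ[h/f](ρ[d/g](T)) → 4
  ρ[u/z](ρ[h/f](ρ[d/g](T))) → 4
  π[d,h,u](ρ[u/z](ρ[h/f](ρ[d/g](T)))) → 4
  (σ[h=7](U) ∪ π[d,h,u](ρ[u/z](ρ[h/f](ρ[d/g](T))))) → 4
  (S ⋈[c=d] (σ[h=7](U) ∪ π[d,h,u](ρ[u/z](ρ[h/f](ρ[d/g](T)))))) → 2
  σ[h>=4]((S ⋈[c=d] (σ[h=7](U) ∪ π[d,h,u](ρ[u/z](ρ[h/f](ρ[d/g](T))))))) → 2
  π[c,e](σ[h>=4]((S ⋈[c=d] (σ[h=7](U) ∪ π[d,h,u](ρ[u/z](ρ[h/f](ρ[d/g](T)))))))) → 2

|E| = 2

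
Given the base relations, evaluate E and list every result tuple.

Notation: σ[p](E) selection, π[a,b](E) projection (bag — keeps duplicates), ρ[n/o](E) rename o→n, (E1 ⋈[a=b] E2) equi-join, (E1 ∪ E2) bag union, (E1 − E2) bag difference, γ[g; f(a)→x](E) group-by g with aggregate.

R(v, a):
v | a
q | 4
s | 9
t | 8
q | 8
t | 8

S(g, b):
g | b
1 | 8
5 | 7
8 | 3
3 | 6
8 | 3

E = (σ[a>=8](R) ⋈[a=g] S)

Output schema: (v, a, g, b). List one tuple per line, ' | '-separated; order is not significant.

Row counts bottom-up:
  R → 5
  σ[a>=8](R) → 4
  S → 5
  (σ[a>=8](R) ⋈[a=g] S) → 6

== RESULT ==
v | a | g | b
q | 8 | 8 | 3
q | 8 | 8 | 3
t | 8 | 8 | 3
t | 8 | 8 | 3
t | 8 | 8 | 3
t | 8 | 8 | 3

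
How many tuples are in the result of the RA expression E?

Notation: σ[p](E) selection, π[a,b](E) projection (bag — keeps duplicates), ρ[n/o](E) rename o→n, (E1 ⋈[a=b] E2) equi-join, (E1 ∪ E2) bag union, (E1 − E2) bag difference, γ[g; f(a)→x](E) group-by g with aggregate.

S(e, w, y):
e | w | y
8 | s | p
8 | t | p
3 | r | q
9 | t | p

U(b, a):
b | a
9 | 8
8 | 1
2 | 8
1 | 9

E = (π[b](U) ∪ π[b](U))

Row counts bottom-up:
  U → 4
  π[b](U) → 4
  U → 4
  π[b](U) → 4
  (π[b](U) ∪ π[b](U)) → 8

|E| = 8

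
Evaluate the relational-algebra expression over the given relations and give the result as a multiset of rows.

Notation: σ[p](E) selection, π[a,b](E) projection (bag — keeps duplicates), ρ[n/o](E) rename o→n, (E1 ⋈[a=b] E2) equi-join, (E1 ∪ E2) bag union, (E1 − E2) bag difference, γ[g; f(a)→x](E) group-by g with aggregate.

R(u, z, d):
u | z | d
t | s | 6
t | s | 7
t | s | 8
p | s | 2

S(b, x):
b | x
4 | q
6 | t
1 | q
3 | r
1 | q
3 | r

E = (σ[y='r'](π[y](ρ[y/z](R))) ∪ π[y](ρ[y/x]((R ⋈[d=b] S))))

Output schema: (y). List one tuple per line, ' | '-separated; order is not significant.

Per-node cardinality:
  R → 4
  ρ[y/z](R) → 4
  π[y](ρ[y/z](R)) → 4
  σ[y='r'](π[y](ρ[y/z](R))) → 0
  R → 4
  S → 6
  (R ⋈[d=b] S) → 1
  ρ[y/x]((R ⋈[d=b] S)) → 1
  π[y](ρ[y/x]((R ⋈[d=b] S))) → 1
  (σ[y='r'](π[y](ρ[y/z](R))) ∪ π[y](ρ[y/x]((R ⋈[d=b] S)))) → 1

== RESULT ==
y
t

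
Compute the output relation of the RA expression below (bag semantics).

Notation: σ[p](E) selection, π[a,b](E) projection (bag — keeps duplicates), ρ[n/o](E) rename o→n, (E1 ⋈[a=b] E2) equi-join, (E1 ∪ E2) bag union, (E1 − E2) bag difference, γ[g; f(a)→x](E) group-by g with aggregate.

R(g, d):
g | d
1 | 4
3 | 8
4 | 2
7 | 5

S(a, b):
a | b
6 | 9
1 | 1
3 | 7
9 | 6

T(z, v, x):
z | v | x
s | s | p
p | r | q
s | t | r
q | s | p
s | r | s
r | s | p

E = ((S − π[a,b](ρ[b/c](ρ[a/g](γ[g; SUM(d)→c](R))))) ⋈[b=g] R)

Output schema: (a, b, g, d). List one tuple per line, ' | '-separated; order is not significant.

Subexpression sizes:
  S → 4
  R → 4
  γ[g; SUM(d)→c](R) → 4
  ρ[a/g](γ[g; SUM(d)→c](R)) → 4
  ρ[b/c](ρ[a/g](γ[g; SUM(d)→c](R))) → 4
  π[a,b](ρ[b/c](ρ[a/g](γ[g; SUM(d)→c](R)))) → 4
  (S − π[a,b](ρ[b/c](ρ[a/g](γ[g; SUM(d)→c](R))))) → 4
  R → 4
  ((S − π[a,b](ρ[b/c](ρ[a/g](γ[g; SUM(d)→c](R))))) ⋈[b=g] R) → 2

== RESULT ==
a | b | g | d
1 | 1 | 1 | 4
3 | 7 | 7 | 5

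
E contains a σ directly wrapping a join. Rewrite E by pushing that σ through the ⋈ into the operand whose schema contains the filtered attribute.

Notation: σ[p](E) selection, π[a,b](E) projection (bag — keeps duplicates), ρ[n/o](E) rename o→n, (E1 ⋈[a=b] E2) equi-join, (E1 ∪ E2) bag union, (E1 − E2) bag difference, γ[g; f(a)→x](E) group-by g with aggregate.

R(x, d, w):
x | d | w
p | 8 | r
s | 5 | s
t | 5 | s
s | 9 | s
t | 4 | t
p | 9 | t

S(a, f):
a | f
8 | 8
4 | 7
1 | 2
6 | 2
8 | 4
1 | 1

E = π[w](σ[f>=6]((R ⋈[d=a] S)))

σ filters on f, owned by the right side.
E' = π[w]((R ⋈[d=a] σ[f>=6](S)))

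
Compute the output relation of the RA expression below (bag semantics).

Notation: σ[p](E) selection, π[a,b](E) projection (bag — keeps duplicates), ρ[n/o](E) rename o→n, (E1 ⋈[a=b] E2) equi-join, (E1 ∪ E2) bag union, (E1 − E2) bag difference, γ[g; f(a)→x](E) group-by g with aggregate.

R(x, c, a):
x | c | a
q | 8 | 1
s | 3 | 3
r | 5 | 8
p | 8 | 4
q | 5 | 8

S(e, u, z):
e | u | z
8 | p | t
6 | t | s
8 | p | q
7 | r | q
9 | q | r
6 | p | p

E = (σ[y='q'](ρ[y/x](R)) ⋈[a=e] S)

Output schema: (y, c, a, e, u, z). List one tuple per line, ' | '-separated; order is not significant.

Per-node cardinality:
  R → 5
  ρ[y/x](R) → 5
  σ[y='q'](ρ[y/x](R)) → 2
  S → 6
  (σ[y='q'](ρ[y/x](R)) ⋈[a=e] S) → 2

== RESULT ==
y | c | a | e | u | z
q | 5 | 8 | 8 | p | q
q | 5 | 8 | 8 | p | t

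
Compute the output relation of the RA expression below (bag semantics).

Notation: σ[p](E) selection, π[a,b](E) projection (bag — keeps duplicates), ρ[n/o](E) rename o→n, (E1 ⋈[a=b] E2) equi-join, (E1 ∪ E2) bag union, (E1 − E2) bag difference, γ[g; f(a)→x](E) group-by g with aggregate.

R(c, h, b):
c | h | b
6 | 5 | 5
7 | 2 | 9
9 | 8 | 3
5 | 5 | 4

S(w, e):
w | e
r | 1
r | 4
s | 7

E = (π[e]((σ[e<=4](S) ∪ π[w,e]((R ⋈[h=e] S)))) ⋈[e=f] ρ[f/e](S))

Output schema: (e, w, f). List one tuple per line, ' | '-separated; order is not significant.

Per-node cardinality:
  S → 3
  σ[e<=4](S) → 2
  R → 4
  S → 3
  (R ⋈[h=e] S) → 0
  π[w,e]((R ⋈[h=e] S)) → 0
  (σ[e<=4](S) ∪ π[w,e]((R ⋈[h=e] S))) → 2
  π[e]((σ[e<=4](S) ∪ π[w,e]((R ⋈[h=e] S)))) → 2
  S → 3
  ρ[f/e](S) → 3
  (π[e]((σ[e<=4](S) ∪ π[w,e]((R ⋈[h=e] S)))) ⋈[e=f] ρ[f/e](S)) → 2

== RESULT ==
e | w | f
1 | r | 1
4 | r | 4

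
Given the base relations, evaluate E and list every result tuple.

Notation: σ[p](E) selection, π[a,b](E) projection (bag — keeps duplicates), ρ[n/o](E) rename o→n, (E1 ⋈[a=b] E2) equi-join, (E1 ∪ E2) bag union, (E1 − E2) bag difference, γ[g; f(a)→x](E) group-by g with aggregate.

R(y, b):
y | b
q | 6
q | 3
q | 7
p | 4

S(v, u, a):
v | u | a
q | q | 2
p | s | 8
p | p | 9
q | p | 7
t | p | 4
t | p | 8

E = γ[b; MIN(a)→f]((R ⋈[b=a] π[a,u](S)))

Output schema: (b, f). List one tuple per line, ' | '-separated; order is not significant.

Stepwise |·|:
  R → 4
  S → 6
  π[a,u](S) → 6
  (R ⋈[b=a] π[a,u](S)) → 2
  γ[b; MIN(a)→f]((R ⋈[b=a] π[a,u](S))) → 2

== RESULT ==
b | f
4 | 4
7 | 7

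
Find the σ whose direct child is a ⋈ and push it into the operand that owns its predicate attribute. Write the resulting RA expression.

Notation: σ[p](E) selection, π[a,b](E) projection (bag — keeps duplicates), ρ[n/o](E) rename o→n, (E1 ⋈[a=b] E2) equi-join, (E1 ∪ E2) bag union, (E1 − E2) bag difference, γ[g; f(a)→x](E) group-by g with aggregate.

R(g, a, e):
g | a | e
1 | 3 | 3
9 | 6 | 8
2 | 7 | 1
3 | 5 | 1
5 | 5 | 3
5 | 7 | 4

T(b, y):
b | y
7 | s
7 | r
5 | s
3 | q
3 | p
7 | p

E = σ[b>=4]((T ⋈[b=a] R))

σ filters on b, owned by the left side.
E' = (σ[b>=4](T) ⋈[b=a] R)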